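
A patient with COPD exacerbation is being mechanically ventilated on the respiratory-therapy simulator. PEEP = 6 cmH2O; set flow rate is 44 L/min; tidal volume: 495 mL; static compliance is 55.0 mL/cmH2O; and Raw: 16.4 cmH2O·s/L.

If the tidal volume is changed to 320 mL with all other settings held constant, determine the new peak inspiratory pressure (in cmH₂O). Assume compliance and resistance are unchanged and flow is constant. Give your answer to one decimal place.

Flow: 44 L/min ÷ 60 = 0.7333 L/s.
PIP = Vt/C + R·V̇ + PEEP (constant-flow equation of motion).
Only the elastic term changes: ΔPIP = ΔVt / C = (320 − 495) / 55.0 = -3.182 cmH2O.
Original PIP = 495/55.0 + 16.4×0.7333 + 6 = 27.026 cmH2O; new PIP = 27.026 + (-3.182) = 23.844 cmH2O.

23.8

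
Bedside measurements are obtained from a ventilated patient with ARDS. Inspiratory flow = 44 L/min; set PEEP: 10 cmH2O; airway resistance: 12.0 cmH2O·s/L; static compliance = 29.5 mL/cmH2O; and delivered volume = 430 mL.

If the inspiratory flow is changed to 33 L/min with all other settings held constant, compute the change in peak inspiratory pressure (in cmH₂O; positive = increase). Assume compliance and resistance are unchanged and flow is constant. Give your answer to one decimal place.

Flow: 44 L/min ÷ 60 = 0.7333 L/s.
New flow: 33 L/min ÷ 60 = 0.55 L/s.
PIP = Vt/C + R·V̇ + PEEP (constant-flow equation of motion).
Only the resistive term changes: ΔPIP = R × ΔV̇ = 12.0 × (0.55 − 0.7333) = 12.0 × -0.1833 = -2.2 cmH2O.

-2.2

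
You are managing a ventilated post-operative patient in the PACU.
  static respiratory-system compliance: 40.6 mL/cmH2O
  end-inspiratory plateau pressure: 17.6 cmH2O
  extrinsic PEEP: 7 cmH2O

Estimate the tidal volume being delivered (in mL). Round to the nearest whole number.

430

Vt = Cstat × (Pplat − PEEP) = 40.6 × (17.6 − 7) = 40.6 × 10.6 = 430.36 mL.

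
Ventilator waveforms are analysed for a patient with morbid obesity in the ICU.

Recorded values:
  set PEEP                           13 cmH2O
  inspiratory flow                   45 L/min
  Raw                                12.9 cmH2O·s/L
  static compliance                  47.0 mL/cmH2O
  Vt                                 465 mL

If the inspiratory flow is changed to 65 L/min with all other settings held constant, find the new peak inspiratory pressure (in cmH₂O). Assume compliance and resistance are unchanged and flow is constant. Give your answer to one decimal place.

Flow: 45 L/min ÷ 60 = 0.75 L/s.
New flow: 65 L/min ÷ 60 = 1.0833 L/s.
PIP = Vt/C + R·V̇ + PEEP (constant-flow equation of motion).
Only the resistive term changes: ΔPIP = R × ΔV̇ = 12.9 × (1.0833 − 0.75) = 12.9 × 0.3333 = 4.3 cmH2O.
Original PIP = 465/47.0 + 12.9×0.75 + 13 = 32.569 cmH2O; new PIP = 32.569 + (4.3) = 36.869 cmH2O.

36.9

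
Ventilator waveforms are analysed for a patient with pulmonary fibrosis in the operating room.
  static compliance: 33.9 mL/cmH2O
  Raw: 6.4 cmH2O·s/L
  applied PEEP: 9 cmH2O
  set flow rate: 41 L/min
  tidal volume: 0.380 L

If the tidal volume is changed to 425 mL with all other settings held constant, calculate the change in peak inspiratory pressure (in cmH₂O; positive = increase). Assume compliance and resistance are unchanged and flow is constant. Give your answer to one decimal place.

PIP = Vt/C + R·V̇ + PEEP (constant-flow equation of motion).
Only the elastic term changes: ΔPIP = ΔVt / C = (425 − 380) / 33.9 = 1.327 cmH2O.

1.3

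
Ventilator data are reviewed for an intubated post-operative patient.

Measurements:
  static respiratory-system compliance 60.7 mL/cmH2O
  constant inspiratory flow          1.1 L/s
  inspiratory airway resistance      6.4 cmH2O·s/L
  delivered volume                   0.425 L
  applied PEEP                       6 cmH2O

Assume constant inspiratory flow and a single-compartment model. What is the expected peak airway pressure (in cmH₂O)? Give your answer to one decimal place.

20.0

Equation of motion (constant flow): PIP = Vt/C + R·V̇ + PEEP.
PIP = 425/60.7 + 6.4×1.1 + 6 = 7.002 + 7.04 + 6 = 20.042 cmH2O.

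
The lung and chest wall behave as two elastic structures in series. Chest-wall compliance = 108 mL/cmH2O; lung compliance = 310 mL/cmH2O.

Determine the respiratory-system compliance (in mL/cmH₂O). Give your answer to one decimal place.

80.1

Lung and chest wall are elastances in series: 1/Crs = 1/CL + 1/Ccw.
1/Crs = 1/310 + 1/108 = 0.01249.
Crs = 80.064 mL/cmH2O.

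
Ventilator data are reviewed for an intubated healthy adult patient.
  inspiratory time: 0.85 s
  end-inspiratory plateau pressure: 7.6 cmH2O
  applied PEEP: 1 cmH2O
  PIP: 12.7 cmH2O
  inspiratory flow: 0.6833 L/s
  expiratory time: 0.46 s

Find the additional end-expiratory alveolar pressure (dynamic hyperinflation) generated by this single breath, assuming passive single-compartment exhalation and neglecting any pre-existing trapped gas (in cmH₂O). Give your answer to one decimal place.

3.3

Vt = flow × Ti = 0.6833 L/s × 0.85 s × 1000 mL/L = 580.81 mL.
R = (PIP − Pplat)/V̇ = (12.7 − 7.6) / 0.6833 = 5.1/0.6833 = 7.464 cmH2O·s/L.
C = Vt/(Pplat − PEEP) = 580.81 / (7.6 − 1) = 580.81/6.6 = 88.002 mL/cmH2O.
τ = R × C = 7.464 × 0.088 L/cmH2O = 0.6568 s.
Fraction remaining = e^(−Te/τ) = e^(−0.46/0.6568) = 0.4964; trapped volume = 580.81 × 0.4964 = 288.31 mL.
Additional alveolar pressure from trapping ≈ V_trapped / C = 288.31 / 88.002 = 3.276 cmH2O.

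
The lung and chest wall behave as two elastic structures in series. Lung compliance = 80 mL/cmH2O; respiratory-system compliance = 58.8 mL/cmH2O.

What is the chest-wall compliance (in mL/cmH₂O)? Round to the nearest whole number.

222

1/Ccw = 1/Crs − 1/CL.
1/Ccw = 1/58.8 − 1/80 = 0.004507.
Ccw = 221.88 mL/cmH2O.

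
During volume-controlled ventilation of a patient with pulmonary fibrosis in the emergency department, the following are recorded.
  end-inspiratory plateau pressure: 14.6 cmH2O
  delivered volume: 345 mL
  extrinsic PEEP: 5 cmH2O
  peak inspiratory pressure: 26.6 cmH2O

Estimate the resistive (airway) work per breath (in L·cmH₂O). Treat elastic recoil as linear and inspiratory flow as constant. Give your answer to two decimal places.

With constant inspiratory flow the resistive pressure is constant at PIP − Pplat = 26.6 − 14.6 = 12.0 cmH2O, so resistive work = 12.0 × 0.345 = 4.14 L·cmH2O.

4.14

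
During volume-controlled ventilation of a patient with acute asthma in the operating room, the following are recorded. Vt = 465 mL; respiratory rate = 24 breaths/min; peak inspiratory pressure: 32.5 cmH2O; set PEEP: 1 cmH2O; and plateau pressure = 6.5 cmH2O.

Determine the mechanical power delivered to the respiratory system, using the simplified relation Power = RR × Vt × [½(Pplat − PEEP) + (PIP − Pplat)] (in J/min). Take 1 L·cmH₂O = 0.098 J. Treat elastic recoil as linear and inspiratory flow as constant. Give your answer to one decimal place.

31.4

Per-breath work = Vt × [½(Pplat−PEEP) + (PIP−Pplat)] = 0.465 × [0.5×5.5 + 26.0] = 0.465 × 28.75 = 13.369 L·cmH2O.
Power = 24 × 13.369 = 320.86 L·cmH2O/min.
× 0.098 J/(L·cmH2O) → 31.444 J/min.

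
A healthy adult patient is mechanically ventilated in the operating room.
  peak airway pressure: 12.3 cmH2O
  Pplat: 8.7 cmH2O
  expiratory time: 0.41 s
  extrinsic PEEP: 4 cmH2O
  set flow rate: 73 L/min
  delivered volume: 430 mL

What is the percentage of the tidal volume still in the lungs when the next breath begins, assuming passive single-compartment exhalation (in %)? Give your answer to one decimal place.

22.0

Flow: 73 L/min ÷ 60 = 1.2167 L/s.
R = (PIP − Pplat)/V̇ = (12.3 − 8.7) / 1.2167 = 3.6/1.2167 = 2.959 cmH2O·s/L.
C = Vt/(Pplat − PEEP) = 430.0 / (8.7 − 4) = 430.0/4.7 = 91.489 mL/cmH2O.
τ = R × C = 2.959 × 0.09149 L/cmH2O = 0.2707 s.
Fraction remaining at end-expiration = e^(−Te/τ) = e^(−0.41/0.2707) = 0.2199 → 21.99%.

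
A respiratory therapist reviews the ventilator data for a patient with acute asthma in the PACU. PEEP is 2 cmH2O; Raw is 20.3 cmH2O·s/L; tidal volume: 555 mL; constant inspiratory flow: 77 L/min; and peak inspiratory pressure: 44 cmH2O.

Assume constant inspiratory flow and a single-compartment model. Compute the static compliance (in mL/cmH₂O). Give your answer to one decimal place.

34.8

Flow: 77 L/min ÷ 60 = 1.2833 L/s.
Equation of motion (constant flow): PIP = Vt/C + R·V̇ + PEEP.
Vt/C = PIP − R·V̇ − PEEP = 44 − 20.3×1.2833 − 2 = 44 − 26.051 − 2 = 15.949 cmH2O.
C = Vt / 15.949 = 555 / 15.949 = 34.798 mL/cmH2O.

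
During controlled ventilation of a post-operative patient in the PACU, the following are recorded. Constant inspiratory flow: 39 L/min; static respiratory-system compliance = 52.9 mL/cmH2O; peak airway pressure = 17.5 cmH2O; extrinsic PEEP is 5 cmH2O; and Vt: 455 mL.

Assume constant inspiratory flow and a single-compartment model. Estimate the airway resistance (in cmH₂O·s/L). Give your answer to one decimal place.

Flow: 39 L/min ÷ 60 = 0.65 L/s.
Equation of motion (constant flow): PIP = Vt/C + R·V̇ + PEEP.
R·V̇ = PIP − Vt/C − PEEP = 17.5 − 455/52.9 − 5 = 17.5 − 8.601 − 5 = 3.899 cmH2O.
R = 3.899 / 0.65 = 5.998 cmH2O·s/L.

6.0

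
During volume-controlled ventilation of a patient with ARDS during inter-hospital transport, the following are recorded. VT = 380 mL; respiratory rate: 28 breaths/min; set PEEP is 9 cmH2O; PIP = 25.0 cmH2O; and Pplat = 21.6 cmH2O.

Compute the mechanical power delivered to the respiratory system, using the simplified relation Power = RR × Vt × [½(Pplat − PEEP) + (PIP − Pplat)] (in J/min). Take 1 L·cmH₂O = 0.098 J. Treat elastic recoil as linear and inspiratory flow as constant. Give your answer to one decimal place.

10.1

Per-breath work = Vt × [½(Pplat−PEEP) + (PIP−Pplat)] = 0.380 × [0.5×12.6 + 3.4] = 0.380 × 9.7 = 3.686 L·cmH2O.
Power = 28 × 3.686 = 103.21 L·cmH2O/min.
× 0.098 J/(L·cmH2O) → 10.115 J/min.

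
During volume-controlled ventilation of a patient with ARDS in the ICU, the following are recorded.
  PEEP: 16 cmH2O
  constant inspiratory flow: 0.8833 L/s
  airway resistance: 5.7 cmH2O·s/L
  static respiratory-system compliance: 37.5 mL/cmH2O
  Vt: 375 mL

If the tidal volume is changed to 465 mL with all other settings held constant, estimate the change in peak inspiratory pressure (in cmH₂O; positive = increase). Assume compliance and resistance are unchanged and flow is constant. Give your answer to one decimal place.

2.4

PIP = Vt/C + R·V̇ + PEEP (constant-flow equation of motion).
Only the elastic term changes: ΔPIP = ΔVt / C = (465 − 375) / 37.5 = 2.4 cmH2O.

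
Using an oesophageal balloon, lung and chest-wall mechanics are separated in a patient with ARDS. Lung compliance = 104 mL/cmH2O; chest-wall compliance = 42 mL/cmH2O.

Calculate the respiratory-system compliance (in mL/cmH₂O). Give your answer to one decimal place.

Lung and chest wall are elastances in series: 1/Crs = 1/CL + 1/Ccw.
1/Crs = 1/104 + 1/42 = 0.03342.
Crs = 29.922 mL/cmH2O.

29.9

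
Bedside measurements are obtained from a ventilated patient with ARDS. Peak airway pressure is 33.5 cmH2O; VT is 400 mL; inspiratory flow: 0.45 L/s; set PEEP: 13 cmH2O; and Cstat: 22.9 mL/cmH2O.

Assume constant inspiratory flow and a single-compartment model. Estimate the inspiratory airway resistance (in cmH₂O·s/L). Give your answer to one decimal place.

6.7

Equation of motion (constant flow): PIP = Vt/C + R·V̇ + PEEP.
R·V̇ = PIP − Vt/C − PEEP = 33.5 − 400/22.9 − 13 = 33.5 − 17.467 − 13 = 3.033 cmH2O.
R = 3.033 / 0.45 = 6.74 cmH2O·s/L.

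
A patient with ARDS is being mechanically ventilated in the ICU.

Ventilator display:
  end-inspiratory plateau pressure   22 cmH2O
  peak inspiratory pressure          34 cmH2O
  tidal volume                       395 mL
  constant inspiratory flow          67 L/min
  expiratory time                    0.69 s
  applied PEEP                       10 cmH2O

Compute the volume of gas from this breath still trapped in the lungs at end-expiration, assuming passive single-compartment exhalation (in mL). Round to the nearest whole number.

Flow: 67 L/min ÷ 60 = 1.1167 L/s.
R = (PIP − Pplat)/V̇ = (34 − 22) / 1.1167 = 12.0/1.1167 = 10.746 cmH2O·s/L.
C = Vt/(Pplat − PEEP) = 395.0 / (22 − 10) = 395.0/12.0 = 32.917 mL/cmH2O.
τ = R × C = 10.746 × 0.03292 L/cmH2O = 0.3538 s.
Fraction remaining = e^(−Te/τ) = e^(−0.69/0.3538) = 0.1422.
Trapped volume = 395.0 × 0.1422 = 56.169 mL.

56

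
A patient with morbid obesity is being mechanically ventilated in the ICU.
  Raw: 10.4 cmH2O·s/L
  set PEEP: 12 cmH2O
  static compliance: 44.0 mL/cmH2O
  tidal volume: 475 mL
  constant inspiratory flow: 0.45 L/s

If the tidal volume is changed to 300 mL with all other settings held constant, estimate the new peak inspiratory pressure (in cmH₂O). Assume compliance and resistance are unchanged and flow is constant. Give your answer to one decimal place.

23.5

PIP = Vt/C + R·V̇ + PEEP (constant-flow equation of motion).
Only the elastic term changes: ΔPIP = ΔVt / C = (300 − 475) / 44.0 = -3.977 cmH2O.
Original PIP = 475/44.0 + 10.4×0.45 + 12 = 27.475 cmH2O; new PIP = 27.475 + (-3.977) = 23.498 cmH2O.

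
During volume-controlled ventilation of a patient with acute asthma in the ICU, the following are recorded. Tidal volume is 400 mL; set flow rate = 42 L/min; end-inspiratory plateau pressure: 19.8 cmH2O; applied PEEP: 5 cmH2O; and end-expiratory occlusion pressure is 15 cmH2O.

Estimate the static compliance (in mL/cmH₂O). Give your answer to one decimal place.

End-expiratory occlusion gives total PEEP = 15 cmH2O (intrinsic PEEP = 15 − 5 = 10). Use total PEEP for the elastic gradient.
Cstat = Vt / (Pplat − PEEPtotal) = 400 / (19.8 − 15) = 400 / 4.8 = 83.333 mL/cmH2O.

83.3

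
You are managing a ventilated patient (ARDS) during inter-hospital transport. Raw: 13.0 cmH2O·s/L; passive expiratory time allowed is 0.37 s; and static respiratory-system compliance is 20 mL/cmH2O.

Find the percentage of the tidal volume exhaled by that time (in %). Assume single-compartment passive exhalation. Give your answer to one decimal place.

τ = R × C = 13.0 × 20 mL/cmH2O = 13.0 × 0.020 L/cmH2O = 0.26 s.
Passive exhalation: V(t)/V₀ = e^(−t/τ) = e^(−0.37/0.26) = 0.241.
Fraction exhaled = 1 − 0.241 = 0.759 → 75.9%.

75.9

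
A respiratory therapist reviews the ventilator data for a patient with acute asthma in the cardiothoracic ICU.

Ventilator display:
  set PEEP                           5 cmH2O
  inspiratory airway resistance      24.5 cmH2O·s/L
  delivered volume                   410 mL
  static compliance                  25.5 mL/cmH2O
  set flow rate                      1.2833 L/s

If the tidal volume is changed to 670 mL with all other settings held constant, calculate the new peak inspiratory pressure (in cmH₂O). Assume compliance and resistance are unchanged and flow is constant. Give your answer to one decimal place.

62.7

PIP = Vt/C + R·V̇ + PEEP (constant-flow equation of motion).
Only the elastic term changes: ΔPIP = ΔVt / C = (670 − 410) / 25.5 = 10.196 cmH2O.
Original PIP = 410/25.5 + 24.5×1.2833 + 5 = 52.519 cmH2O; new PIP = 52.519 + (10.196) = 62.715 cmH2O.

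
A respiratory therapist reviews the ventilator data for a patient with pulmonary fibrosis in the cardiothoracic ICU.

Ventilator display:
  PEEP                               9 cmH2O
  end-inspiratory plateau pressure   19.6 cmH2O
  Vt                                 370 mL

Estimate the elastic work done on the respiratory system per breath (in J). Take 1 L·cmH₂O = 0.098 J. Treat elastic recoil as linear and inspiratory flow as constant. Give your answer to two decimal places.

Elastic work ≈ ½ × (Pplat − PEEP) × Vt = 0.5 × (19.6 − 9) × 0.370 L = 0.5 × 10.6 × 0.370 = 1.961 L·cmH2O.
× 0.098 J/(L·cmH2O) → 0.1922 J.

0.19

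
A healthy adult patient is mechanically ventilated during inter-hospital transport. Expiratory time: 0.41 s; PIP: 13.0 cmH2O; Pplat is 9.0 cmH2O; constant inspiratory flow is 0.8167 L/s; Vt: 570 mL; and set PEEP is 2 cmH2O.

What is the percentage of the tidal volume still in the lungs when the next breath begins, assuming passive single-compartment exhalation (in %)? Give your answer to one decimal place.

R = (PIP − Pplat)/V̇ = (13.0 − 9.0) / 0.8167 = 4.0/0.8167 = 4.898 cmH2O·s/L.
C = Vt/(Pplat − PEEP) = 570.0 / (9.0 − 2) = 570.0/7.0 = 81.429 mL/cmH2O.
τ = R × C = 4.898 × 0.08143 L/cmH2O = 0.3988 s.
Fraction remaining at end-expiration = e^(−Te/τ) = e^(−0.41/0.3988) = 0.3577 → 35.77%.

35.8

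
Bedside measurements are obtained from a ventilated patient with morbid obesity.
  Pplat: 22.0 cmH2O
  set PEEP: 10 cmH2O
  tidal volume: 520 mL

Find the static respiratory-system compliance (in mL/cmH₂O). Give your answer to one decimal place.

43.3

Cstat = Vt / (Pplat − PEEP) = 520 / (22.0 − 10) = 520 / 12.0 = 43.333 mL/cmH2O.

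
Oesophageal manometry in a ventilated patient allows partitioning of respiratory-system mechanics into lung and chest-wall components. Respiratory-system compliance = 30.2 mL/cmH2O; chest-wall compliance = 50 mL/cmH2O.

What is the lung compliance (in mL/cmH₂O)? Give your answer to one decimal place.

1/CL = 1/Crs − 1/Ccw.
1/CL = 1/30.2 − 1/50 = 0.01311.
CL = 76.278 mL/cmH2O.

76.3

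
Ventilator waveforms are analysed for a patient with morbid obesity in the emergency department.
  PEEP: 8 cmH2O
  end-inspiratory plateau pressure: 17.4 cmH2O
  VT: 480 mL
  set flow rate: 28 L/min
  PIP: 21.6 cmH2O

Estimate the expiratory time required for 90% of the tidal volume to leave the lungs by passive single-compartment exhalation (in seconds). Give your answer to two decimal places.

1.06

Flow: 28 L/min ÷ 60 = 0.4667 L/s.
R = (PIP − Pplat)/V̇ = (21.6 − 17.4) / 0.4667 = 4.2/0.4667 = 8.999 cmH2O·s/L.
C = Vt/(Pplat − PEEP) = 480.0 / (17.4 − 8) = 480.0/9.4 = 51.064 mL/cmH2O.
τ = R × C = 8.999 × 0.05106 L/cmH2O = 0.4595 s.
t = −τ·ln(1 − 0.90) = −0.4595·ln(0.1) = 1.058 s.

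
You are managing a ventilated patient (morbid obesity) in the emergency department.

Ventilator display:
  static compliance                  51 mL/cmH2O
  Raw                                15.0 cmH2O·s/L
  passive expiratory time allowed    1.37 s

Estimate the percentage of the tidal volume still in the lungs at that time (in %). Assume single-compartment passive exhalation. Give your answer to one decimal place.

τ = R × C = 15.0 × 51 mL/cmH2O = 15.0 × 0.051 L/cmH2O = 0.765 s.
Passive exhalation: V(t)/V₀ = e^(−t/τ) = e^(−1.37/0.765) = 0.1668.
Fraction remaining = 0.1668 → 16.68%.

16.7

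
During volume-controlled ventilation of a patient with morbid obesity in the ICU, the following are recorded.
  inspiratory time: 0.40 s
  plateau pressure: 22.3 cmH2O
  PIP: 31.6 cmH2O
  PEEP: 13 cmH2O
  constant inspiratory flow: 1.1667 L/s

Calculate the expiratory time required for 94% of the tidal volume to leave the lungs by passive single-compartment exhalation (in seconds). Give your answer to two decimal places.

Vt = flow × Ti = 1.1667 L/s × 0.40 s × 1000 mL/L = 466.68 mL.
R = (PIP − Pplat)/V̇ = (31.6 − 22.3) / 1.1667 = 9.3/1.1667 = 7.971 cmH2O·s/L.
C = Vt/(Pplat − PEEP) = 466.68 / (22.3 − 13) = 466.68/9.3 = 50.181 mL/cmH2O.
τ = R × C = 7.971 × 0.05018 L/cmH2O = 0.4 s.
t = −τ·ln(1 − 0.94) = −0.4·ln(0.06) = 1.125 s.

1.13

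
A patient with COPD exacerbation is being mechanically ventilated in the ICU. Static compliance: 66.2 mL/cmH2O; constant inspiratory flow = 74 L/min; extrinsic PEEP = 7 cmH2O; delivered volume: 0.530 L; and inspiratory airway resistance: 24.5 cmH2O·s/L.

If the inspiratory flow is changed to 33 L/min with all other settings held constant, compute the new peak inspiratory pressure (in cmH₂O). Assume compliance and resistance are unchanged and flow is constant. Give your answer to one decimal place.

Flow: 74 L/min ÷ 60 = 1.2333 L/s.
New flow: 33 L/min ÷ 60 = 0.55 L/s.
PIP = Vt/C + R·V̇ + PEEP (constant-flow equation of motion).
Only the resistive term changes: ΔPIP = R × ΔV̇ = 24.5 × (0.55 − 1.2333) = 24.5 × -0.6833 = -16.741 cmH2O.
Original PIP = 530/66.2 + 24.5×1.2333 + 7 = 45.222 cmH2O; new PIP = 45.222 + (-16.741) = 28.481 cmH2O.

28.5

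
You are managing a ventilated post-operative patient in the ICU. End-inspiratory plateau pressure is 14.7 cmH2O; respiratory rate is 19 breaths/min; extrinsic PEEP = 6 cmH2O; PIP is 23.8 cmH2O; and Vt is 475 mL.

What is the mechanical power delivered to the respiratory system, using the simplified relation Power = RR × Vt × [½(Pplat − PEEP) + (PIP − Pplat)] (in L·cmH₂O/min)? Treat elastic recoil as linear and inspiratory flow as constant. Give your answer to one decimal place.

121.4

Per-breath work = Vt × [½(Pplat−PEEP) + (PIP−Pplat)] = 0.475 × [0.5×8.7 + 9.1] = 0.475 × 13.45 = 6.389 L·cmH2O.
Power = 19 × 6.389 = 121.39 L·cmH2O/min.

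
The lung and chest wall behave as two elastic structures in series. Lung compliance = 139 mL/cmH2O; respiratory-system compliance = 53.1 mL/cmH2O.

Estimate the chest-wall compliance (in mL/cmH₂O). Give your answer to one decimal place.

1/Ccw = 1/Crs − 1/CL.
1/Ccw = 1/53.1 − 1/139 = 0.01164.
Ccw = 85.911 mL/cmH2O.

85.9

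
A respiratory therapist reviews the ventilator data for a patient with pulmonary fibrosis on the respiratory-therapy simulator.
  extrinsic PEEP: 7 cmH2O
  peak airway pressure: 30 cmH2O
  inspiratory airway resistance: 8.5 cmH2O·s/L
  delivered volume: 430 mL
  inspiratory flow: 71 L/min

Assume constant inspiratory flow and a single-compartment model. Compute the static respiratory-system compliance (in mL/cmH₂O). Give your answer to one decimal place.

Flow: 71 L/min ÷ 60 = 1.1833 L/s.
Equation of motion (constant flow): PIP = Vt/C + R·V̇ + PEEP.
Vt/C = PIP − R·V̇ − PEEP = 30 − 8.5×1.1833 − 7 = 30 − 10.058 − 7 = 12.942 cmH2O.
C = Vt / 12.942 = 430 / 12.942 = 33.225 mL/cmH2O.

33.2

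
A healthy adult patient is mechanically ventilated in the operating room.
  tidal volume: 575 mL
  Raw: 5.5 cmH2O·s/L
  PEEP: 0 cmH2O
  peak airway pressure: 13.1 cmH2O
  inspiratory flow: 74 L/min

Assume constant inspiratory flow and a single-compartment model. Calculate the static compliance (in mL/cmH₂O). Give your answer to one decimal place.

91.0

Flow: 74 L/min ÷ 60 = 1.2333 L/s.
Equation of motion (constant flow): PIP = Vt/C + R·V̇ + PEEP.
Vt/C = PIP − R·V̇ − PEEP = 13.1 − 5.5×1.2333 − 0 = 13.1 − 6.783 − 0 = 6.317 cmH2O.
C = Vt / 6.317 = 575 / 6.317 = 91.024 mL/cmH2O.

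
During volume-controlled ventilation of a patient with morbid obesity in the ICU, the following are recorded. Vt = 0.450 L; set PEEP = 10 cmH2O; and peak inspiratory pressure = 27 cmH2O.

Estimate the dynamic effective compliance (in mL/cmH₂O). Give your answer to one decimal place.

26.5

Dynamic compliance = Vt / (PIP − PEEP) = 450 / (27 − 10) = 450 / 17.0 = 26.471 mL/cmH2O.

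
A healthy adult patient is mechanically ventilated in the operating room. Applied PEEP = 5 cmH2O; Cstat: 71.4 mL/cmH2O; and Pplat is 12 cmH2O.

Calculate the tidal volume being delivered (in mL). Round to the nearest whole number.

500

Vt = Cstat × (Pplat − PEEP) = 71.4 × (12 − 5) = 71.4 × 7.0 = 499.8 mL.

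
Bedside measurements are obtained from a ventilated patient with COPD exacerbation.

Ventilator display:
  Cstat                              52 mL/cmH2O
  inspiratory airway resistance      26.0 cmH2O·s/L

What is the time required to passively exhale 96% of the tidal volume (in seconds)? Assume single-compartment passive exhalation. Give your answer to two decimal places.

4.35

τ = R × C = 26.0 × 52 mL/cmH2O = 26.0 × 0.052 L/cmH2O = 1.352 s.
Exhaled fraction f = 1 − e^(−t/τ) → t = −τ·ln(1 − f) = −1.352·ln(0.04) = 4.352 s.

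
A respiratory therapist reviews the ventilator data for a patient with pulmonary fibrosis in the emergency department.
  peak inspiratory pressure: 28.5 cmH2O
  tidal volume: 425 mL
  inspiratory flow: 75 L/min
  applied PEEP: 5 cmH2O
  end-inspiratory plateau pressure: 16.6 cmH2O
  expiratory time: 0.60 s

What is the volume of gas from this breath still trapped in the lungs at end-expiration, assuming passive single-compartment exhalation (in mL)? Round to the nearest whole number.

Flow: 75 L/min ÷ 60 = 1.25 L/s.
R = (PIP − Pplat)/V̇ = (28.5 − 16.6) / 1.25 = 11.9/1.25 = 9.52 cmH2O·s/L.
C = Vt/(Pplat − PEEP) = 425.0 / (16.6 − 5) = 425.0/11.6 = 36.638 mL/cmH2O.
τ = R × C = 9.52 × 0.03664 L/cmH2O = 0.3488 s.
Fraction remaining = e^(−Te/τ) = e^(−0.60/0.3488) = 0.179.
Trapped volume = 425.0 × 0.179 = 76.075 mL.

76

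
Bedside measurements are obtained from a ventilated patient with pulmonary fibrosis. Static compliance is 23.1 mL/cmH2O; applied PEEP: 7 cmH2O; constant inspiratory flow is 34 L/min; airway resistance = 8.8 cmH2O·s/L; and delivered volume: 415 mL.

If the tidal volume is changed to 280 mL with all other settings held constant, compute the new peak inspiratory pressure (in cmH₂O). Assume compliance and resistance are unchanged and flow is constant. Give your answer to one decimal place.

24.1

Flow: 34 L/min ÷ 60 = 0.5667 L/s.
PIP = Vt/C + R·V̇ + PEEP (constant-flow equation of motion).
Only the elastic term changes: ΔPIP = ΔVt / C = (280 − 415) / 23.1 = -5.844 cmH2O.
Original PIP = 415/23.1 + 8.8×0.5667 + 7 = 29.952 cmH2O; new PIP = 29.952 + (-5.844) = 24.108 cmH2O.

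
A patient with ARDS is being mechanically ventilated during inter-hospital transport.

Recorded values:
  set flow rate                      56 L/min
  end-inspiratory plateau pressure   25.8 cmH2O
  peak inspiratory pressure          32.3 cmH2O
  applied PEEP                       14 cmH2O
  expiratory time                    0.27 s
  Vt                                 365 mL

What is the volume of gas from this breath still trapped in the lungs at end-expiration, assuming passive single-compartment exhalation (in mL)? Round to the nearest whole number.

104

Flow: 56 L/min ÷ 60 = 0.9333 L/s.
R = (PIP − Pplat)/V̇ = (32.3 − 25.8) / 0.9333 = 6.5/0.9333 = 6.965 cmH2O·s/L.
C = Vt/(Pplat − PEEP) = 365.0 / (25.8 − 14) = 365.0/11.8 = 30.932 mL/cmH2O.
τ = R × C = 6.965 × 0.03093 L/cmH2O = 0.2154 s.
Fraction remaining = e^(−Te/τ) = e^(−0.27/0.2154) = 0.2855.
Trapped volume = 365.0 × 0.2855 = 104.21 mL.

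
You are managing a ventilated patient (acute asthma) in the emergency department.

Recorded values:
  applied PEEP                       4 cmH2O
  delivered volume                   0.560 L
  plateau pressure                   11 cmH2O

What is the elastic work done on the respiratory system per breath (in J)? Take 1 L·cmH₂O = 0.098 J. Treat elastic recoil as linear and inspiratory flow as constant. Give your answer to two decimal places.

Elastic work ≈ ½ × (Pplat − PEEP) × Vt = 0.5 × (11 − 4) × 0.560 L = 0.5 × 7.0 × 0.560 = 1.96 L·cmH2O.
× 0.098 J/(L·cmH2O) → 0.1921 J.

0.19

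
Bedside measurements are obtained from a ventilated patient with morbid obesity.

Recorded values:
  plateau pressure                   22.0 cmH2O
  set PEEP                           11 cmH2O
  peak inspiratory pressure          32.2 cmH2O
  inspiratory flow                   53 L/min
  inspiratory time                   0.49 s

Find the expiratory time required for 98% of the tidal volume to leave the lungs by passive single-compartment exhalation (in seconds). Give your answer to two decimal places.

Flow: 53 L/min ÷ 60 = 0.8833 L/s.
Vt = flow × Ti = 0.8833 L/s × 0.49 s × 1000 mL/L = 432.82 mL.
R = (PIP − Pplat)/V̇ = (32.2 − 22.0) / 0.8833 = 10.2/0.8833 = 11.548 cmH2O·s/L.
C = Vt/(Pplat − PEEP) = 432.82 / (22.0 − 11) = 432.82/11.0 = 39.347 mL/cmH2O.
τ = R × C = 11.548 × 0.03935 L/cmH2O = 0.4544 s.
t = −τ·ln(1 − 0.98) = −0.4544·ln(0.02) = 1.778 s.

1.78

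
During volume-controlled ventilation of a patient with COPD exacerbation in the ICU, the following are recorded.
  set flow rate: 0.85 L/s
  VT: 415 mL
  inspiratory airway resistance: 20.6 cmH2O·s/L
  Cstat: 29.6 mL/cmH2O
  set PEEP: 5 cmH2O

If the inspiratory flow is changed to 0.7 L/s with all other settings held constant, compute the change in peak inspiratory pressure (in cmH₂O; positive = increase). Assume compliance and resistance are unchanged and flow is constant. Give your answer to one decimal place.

-3.1

PIP = Vt/C + R·V̇ + PEEP (constant-flow equation of motion).
Only the resistive term changes: ΔPIP = R × ΔV̇ = 20.6 × (0.7 − 0.85) = 20.6 × -0.15 = -3.09 cmH2O.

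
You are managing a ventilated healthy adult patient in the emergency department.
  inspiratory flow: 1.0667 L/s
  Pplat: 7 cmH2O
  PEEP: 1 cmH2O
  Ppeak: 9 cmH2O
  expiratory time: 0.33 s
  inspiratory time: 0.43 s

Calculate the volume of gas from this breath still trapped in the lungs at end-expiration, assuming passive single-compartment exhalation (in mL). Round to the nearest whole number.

Vt = flow × Ti = 1.0667 L/s × 0.43 s × 1000 mL/L = 458.68 mL.
R = (PIP − Pplat)/V̇ = (9 − 7) / 1.0667 = 2.0/1.0667 = 1.875 cmH2O·s/L.
C = Vt/(Pplat − PEEP) = 458.68 / (7 − 1) = 458.68/6.0 = 76.447 mL/cmH2O.
τ = R × C = 1.875 × 0.07645 L/cmH2O = 0.1433 s.
Fraction remaining = e^(−Te/τ) = e^(−0.33/0.1433) = 0.09997.
Trapped volume = 458.68 × 0.09997 = 45.854 mL.

46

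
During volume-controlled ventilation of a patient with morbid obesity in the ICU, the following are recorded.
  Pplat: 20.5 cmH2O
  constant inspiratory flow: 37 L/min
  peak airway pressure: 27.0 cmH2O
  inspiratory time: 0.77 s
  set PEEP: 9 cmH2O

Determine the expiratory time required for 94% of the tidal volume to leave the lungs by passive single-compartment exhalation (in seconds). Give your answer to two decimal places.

Flow: 37 L/min ÷ 60 = 0.6167 L/s.
Vt = flow × Ti = 0.6167 L/s × 0.77 s × 1000 mL/L = 474.86 mL.
R = (PIP − Pplat)/V̇ = (27.0 − 20.5) / 0.6167 = 6.5/0.6167 = 10.54 cmH2O·s/L.
C = Vt/(Pplat − PEEP) = 474.86 / (20.5 − 9) = 474.86/11.5 = 41.292 mL/cmH2O.
τ = R × C = 10.54 × 0.04129 L/cmH2O = 0.4352 s.
t = −τ·ln(1 − 0.94) = −0.4352·ln(0.06) = 1.224 s.

1.22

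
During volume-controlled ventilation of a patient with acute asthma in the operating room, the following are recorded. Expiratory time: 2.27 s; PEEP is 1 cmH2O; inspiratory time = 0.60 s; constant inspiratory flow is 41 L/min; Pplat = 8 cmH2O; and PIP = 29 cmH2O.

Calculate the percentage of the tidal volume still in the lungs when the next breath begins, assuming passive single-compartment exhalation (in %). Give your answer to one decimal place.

28.3

Flow: 41 L/min ÷ 60 = 0.6833 L/s.
Vt = flow × Ti = 0.6833 L/s × 0.60 s × 1000 mL/L = 409.98 mL.
R = (PIP − Pplat)/V̇ = (29 − 8) / 0.6833 = 21.0/0.6833 = 30.733 cmH2O·s/L.
C = Vt/(Pplat − PEEP) = 409.98 / (8 − 1) = 409.98/7.0 = 58.569 mL/cmH2O.
τ = R × C = 30.733 × 0.05857 L/cmH2O = 1.8 s.
Fraction remaining at end-expiration = e^(−Te/τ) = e^(−2.27/1.8) = 0.2833 → 28.33%.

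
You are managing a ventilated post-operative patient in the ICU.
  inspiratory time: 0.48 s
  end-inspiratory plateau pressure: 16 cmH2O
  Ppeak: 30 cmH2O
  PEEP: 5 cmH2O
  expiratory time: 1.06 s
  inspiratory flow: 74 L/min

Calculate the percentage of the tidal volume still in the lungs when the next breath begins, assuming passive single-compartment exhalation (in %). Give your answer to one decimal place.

17.6

Flow: 74 L/min ÷ 60 = 1.2333 L/s.
Vt = flow × Ti = 1.2333 L/s × 0.48 s × 1000 mL/L = 591.98 mL.
R = (PIP − Pplat)/V̇ = (30 − 16) / 1.2333 = 14.0/1.2333 = 11.352 cmH2O·s/L.
C = Vt/(Pplat − PEEP) = 591.98 / (16 − 5) = 591.98/11.0 = 53.816 mL/cmH2O.
τ = R × C = 11.352 × 0.05382 L/cmH2O = 0.611 s.
Fraction remaining at end-expiration = e^(−Te/τ) = e^(−1.06/0.611) = 0.1764 → 17.64%.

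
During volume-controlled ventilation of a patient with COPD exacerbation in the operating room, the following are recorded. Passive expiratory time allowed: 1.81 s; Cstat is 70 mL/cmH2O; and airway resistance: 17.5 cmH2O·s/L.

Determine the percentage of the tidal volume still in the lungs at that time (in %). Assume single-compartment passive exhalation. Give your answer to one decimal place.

τ = R × C = 17.5 × 70 mL/cmH2O = 17.5 × 0.070 L/cmH2O = 1.225 s.
Passive exhalation: V(t)/V₀ = e^(−t/τ) = e^(−1.81/1.225) = 0.2282.
Fraction remaining = 0.2282 → 22.82%.

22.8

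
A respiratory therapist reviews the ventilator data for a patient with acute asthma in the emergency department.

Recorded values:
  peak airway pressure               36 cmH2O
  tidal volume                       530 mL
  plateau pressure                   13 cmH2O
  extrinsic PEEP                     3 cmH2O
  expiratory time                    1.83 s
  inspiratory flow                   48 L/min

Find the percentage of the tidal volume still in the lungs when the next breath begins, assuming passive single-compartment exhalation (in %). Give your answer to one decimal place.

Flow: 48 L/min ÷ 60 = 0.8 L/s.
R = (PIP − Pplat)/V̇ = (36 − 13) / 0.8 = 23.0/0.8 = 28.75 cmH2O·s/L.
C = Vt/(Pplat − PEEP) = 530.0 / (13 − 3) = 530.0/10.0 = 53.0 mL/cmH2O.
τ = R × C = 28.75 × 0.053 L/cmH2O = 1.524 s.
Fraction remaining at end-expiration = e^(−Te/τ) = e^(−1.83/1.524) = 0.301 → 30.1%.

30.1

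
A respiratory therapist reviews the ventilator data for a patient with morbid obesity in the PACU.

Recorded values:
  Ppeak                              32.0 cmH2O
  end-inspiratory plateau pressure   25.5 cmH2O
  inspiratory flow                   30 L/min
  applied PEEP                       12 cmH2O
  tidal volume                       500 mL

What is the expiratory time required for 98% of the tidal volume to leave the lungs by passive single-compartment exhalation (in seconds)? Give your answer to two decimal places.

Flow: 30 L/min ÷ 60 = 0.5 L/s.
R = (PIP − Pplat)/V̇ = (32.0 − 25.5) / 0.5 = 6.5/0.5 = 13.0 cmH2O·s/L.
C = Vt/(Pplat − PEEP) = 500.0 / (25.5 − 12) = 500.0/13.5 = 37.037 mL/cmH2O.
τ = R × C = 13.0 × 0.03704 L/cmH2O = 0.4815 s.
t = −τ·ln(1 − 0.98) = −0.4815·ln(0.02) = 1.884 s.

1.88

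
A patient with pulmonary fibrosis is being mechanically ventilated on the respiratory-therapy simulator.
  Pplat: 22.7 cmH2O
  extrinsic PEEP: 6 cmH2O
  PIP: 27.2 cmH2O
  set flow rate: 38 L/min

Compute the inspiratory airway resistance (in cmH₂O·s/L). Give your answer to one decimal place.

Flow: 38 L/min ÷ 60 = 0.6333 L/s.
Raw = (PIP − Pplat) / flow = (27.2 − 22.7) / 0.6333 = 4.5 / 0.6333 = 7.106 cmH2O·s/L.

7.1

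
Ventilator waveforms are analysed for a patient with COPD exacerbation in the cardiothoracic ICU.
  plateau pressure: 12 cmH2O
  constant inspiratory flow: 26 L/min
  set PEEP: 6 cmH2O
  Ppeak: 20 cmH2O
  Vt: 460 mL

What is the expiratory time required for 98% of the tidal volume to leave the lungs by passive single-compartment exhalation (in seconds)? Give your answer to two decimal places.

Flow: 26 L/min ÷ 60 = 0.4333 L/s.
R = (PIP − Pplat)/V̇ = (20 − 12) / 0.4333 = 8.0/0.4333 = 18.463 cmH2O·s/L.
C = Vt/(Pplat − PEEP) = 460.0 / (12 − 6) = 460.0/6.0 = 76.667 mL/cmH2O.
τ = R × C = 18.463 × 0.07667 L/cmH2O = 1.416 s.
t = −τ·ln(1 − 0.98) = −1.416·ln(0.02) = 5.539 s.

5.54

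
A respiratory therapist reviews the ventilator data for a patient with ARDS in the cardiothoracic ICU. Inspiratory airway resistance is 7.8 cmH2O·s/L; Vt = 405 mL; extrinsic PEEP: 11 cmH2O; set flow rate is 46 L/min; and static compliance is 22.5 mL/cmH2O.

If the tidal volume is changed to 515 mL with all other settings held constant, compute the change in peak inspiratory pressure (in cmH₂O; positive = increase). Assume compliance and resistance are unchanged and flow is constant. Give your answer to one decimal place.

PIP = Vt/C + R·V̇ + PEEP (constant-flow equation of motion).
Only the elastic term changes: ΔPIP = ΔVt / C = (515 − 405) / 22.5 = 4.889 cmH2O.

4.9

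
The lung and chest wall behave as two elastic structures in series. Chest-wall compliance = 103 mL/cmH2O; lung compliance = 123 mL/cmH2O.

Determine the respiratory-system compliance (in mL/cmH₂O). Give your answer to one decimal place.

56.1

Lung and chest wall are elastances in series: 1/Crs = 1/CL + 1/Ccw.
1/Crs = 1/123 + 1/103 = 0.01784.
Crs = 56.054 mL/cmH2O.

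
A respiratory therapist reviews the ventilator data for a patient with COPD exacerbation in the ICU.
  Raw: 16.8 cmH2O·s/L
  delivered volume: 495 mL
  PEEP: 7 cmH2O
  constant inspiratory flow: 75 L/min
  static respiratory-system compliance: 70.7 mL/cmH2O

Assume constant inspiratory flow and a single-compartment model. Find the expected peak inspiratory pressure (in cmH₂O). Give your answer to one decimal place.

35.0

Flow: 75 L/min ÷ 60 = 1.25 L/s.
Equation of motion (constant flow): PIP = Vt/C + R·V̇ + PEEP.
PIP = 495/70.7 + 16.8×1.25 + 7 = 7.001 + 21.0 + 7 = 35.001 cmH2O.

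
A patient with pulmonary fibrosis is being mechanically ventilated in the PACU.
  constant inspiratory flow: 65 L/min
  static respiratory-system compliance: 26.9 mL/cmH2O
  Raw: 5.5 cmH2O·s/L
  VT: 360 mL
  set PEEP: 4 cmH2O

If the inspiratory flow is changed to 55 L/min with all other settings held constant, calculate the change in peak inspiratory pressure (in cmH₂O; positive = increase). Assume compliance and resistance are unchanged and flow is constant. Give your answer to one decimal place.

Flow: 65 L/min ÷ 60 = 1.0833 L/s.
New flow: 55 L/min ÷ 60 = 0.9167 L/s.
PIP = Vt/C + R·V̇ + PEEP (constant-flow equation of motion).
Only the resistive term changes: ΔPIP = R × ΔV̇ = 5.5 × (0.9167 − 1.0833) = 5.5 × -0.1666 = -0.9163 cmH2O.

-0.9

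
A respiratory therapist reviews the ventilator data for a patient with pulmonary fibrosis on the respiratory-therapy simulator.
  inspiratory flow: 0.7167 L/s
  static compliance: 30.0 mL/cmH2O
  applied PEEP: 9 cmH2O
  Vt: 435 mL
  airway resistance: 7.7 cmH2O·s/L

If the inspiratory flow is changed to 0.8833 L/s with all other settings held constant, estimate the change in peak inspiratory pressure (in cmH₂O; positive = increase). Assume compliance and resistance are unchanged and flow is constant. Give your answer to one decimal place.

PIP = Vt/C + R·V̇ + PEEP (constant-flow equation of motion).
Only the resistive term changes: ΔPIP = R × ΔV̇ = 7.7 × (0.8833 − 0.7167) = 7.7 × 0.1666 = 1.283 cmH2O.

1.3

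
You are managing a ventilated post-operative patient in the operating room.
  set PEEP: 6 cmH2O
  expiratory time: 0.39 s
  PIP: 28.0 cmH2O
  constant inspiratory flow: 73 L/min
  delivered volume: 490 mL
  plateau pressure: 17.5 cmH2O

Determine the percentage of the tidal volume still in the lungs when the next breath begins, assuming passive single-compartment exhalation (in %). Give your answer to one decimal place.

34.6

Flow: 73 L/min ÷ 60 = 1.2167 L/s.
R = (PIP − Pplat)/V̇ = (28.0 − 17.5) / 1.2167 = 10.5/1.2167 = 8.63 cmH2O·s/L.
C = Vt/(Pplat − PEEP) = 490.0 / (17.5 − 6) = 490.0/11.5 = 42.609 mL/cmH2O.
τ = R × C = 8.63 × 0.04261 L/cmH2O = 0.3677 s.
Fraction remaining at end-expiration = e^(−Te/τ) = e^(−0.39/0.3677) = 0.3462 → 34.62%.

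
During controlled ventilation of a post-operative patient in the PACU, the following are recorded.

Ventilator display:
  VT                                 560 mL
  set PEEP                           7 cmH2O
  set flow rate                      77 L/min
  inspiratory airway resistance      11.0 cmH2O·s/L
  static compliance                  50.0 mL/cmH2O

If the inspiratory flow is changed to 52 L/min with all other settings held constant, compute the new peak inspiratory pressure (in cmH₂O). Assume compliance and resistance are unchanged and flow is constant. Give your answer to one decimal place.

Flow: 77 L/min ÷ 60 = 1.2833 L/s.
New flow: 52 L/min ÷ 60 = 0.8667 L/s.
PIP = Vt/C + R·V̇ + PEEP (constant-flow equation of motion).
Only the resistive term changes: ΔPIP = R × ΔV̇ = 11.0 × (0.8667 − 1.2833) = 11.0 × -0.4166 = -4.583 cmH2O.
Original PIP = 560/50.0 + 11.0×1.2833 + 7 = 32.316 cmH2O; new PIP = 32.316 + (-4.583) = 27.733 cmH2O.

27.7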